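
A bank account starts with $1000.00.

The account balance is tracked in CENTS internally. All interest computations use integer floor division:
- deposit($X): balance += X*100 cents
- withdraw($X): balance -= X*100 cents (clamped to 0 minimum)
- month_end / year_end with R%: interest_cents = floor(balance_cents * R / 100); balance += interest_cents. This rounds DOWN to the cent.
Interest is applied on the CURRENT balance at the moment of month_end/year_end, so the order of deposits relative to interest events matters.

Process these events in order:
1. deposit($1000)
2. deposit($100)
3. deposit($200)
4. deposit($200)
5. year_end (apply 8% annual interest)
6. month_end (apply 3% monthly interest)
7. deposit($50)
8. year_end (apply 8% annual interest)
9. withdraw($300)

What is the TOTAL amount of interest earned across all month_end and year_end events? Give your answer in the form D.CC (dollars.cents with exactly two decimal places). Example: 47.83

Answer: 507.48

Derivation:
After 1 (deposit($1000)): balance=$2000.00 total_interest=$0.00
After 2 (deposit($100)): balance=$2100.00 total_interest=$0.00
After 3 (deposit($200)): balance=$2300.00 total_interest=$0.00
After 4 (deposit($200)): balance=$2500.00 total_interest=$0.00
After 5 (year_end (apply 8% annual interest)): balance=$2700.00 total_interest=$200.00
After 6 (month_end (apply 3% monthly interest)): balance=$2781.00 total_interest=$281.00
After 7 (deposit($50)): balance=$2831.00 total_interest=$281.00
After 8 (year_end (apply 8% annual interest)): balance=$3057.48 total_interest=$507.48
After 9 (withdraw($300)): balance=$2757.48 total_interest=$507.48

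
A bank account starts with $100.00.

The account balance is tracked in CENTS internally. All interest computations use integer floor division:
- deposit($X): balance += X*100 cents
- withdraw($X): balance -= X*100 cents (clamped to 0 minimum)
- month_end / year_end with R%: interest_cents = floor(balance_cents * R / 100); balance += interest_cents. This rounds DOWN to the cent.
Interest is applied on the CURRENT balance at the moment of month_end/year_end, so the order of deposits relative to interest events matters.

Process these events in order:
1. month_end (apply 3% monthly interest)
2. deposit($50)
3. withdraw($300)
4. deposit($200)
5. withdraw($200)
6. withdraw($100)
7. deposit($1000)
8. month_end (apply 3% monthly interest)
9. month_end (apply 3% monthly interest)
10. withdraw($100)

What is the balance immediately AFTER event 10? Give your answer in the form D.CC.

After 1 (month_end (apply 3% monthly interest)): balance=$103.00 total_interest=$3.00
After 2 (deposit($50)): balance=$153.00 total_interest=$3.00
After 3 (withdraw($300)): balance=$0.00 total_interest=$3.00
After 4 (deposit($200)): balance=$200.00 total_interest=$3.00
After 5 (withdraw($200)): balance=$0.00 total_interest=$3.00
After 6 (withdraw($100)): balance=$0.00 total_interest=$3.00
After 7 (deposit($1000)): balance=$1000.00 total_interest=$3.00
After 8 (month_end (apply 3% monthly interest)): balance=$1030.00 total_interest=$33.00
After 9 (month_end (apply 3% monthly interest)): balance=$1060.90 total_interest=$63.90
After 10 (withdraw($100)): balance=$960.90 total_interest=$63.90

Answer: 960.90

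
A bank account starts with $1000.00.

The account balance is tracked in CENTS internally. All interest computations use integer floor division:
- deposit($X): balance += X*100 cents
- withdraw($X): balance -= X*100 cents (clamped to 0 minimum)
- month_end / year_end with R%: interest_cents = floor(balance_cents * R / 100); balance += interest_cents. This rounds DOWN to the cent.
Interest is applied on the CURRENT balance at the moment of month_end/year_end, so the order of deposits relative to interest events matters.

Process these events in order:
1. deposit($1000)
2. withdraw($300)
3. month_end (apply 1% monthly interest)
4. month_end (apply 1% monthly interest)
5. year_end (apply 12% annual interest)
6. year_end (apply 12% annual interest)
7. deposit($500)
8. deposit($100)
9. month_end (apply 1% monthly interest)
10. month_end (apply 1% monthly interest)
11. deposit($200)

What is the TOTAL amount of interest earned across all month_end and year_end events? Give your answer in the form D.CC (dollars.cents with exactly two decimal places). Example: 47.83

Answer: 531.12

Derivation:
After 1 (deposit($1000)): balance=$2000.00 total_interest=$0.00
After 2 (withdraw($300)): balance=$1700.00 total_interest=$0.00
After 3 (month_end (apply 1% monthly interest)): balance=$1717.00 total_interest=$17.00
After 4 (month_end (apply 1% monthly interest)): balance=$1734.17 total_interest=$34.17
After 5 (year_end (apply 12% annual interest)): balance=$1942.27 total_interest=$242.27
After 6 (year_end (apply 12% annual interest)): balance=$2175.34 total_interest=$475.34
After 7 (deposit($500)): balance=$2675.34 total_interest=$475.34
After 8 (deposit($100)): balance=$2775.34 total_interest=$475.34
After 9 (month_end (apply 1% monthly interest)): balance=$2803.09 total_interest=$503.09
After 10 (month_end (apply 1% monthly interest)): balance=$2831.12 total_interest=$531.12
After 11 (deposit($200)): balance=$3031.12 total_interest=$531.12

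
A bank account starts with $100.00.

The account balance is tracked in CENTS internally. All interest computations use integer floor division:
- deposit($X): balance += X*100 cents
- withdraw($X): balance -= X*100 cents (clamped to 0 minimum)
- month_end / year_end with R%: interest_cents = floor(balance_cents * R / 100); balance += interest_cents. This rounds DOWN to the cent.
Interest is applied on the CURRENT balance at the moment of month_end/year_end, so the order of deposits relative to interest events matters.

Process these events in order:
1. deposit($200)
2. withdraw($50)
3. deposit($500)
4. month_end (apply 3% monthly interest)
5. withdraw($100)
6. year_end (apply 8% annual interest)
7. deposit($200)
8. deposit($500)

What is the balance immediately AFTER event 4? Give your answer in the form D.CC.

Answer: 772.50

Derivation:
After 1 (deposit($200)): balance=$300.00 total_interest=$0.00
After 2 (withdraw($50)): balance=$250.00 total_interest=$0.00
After 3 (deposit($500)): balance=$750.00 total_interest=$0.00
After 4 (month_end (apply 3% monthly interest)): balance=$772.50 total_interest=$22.50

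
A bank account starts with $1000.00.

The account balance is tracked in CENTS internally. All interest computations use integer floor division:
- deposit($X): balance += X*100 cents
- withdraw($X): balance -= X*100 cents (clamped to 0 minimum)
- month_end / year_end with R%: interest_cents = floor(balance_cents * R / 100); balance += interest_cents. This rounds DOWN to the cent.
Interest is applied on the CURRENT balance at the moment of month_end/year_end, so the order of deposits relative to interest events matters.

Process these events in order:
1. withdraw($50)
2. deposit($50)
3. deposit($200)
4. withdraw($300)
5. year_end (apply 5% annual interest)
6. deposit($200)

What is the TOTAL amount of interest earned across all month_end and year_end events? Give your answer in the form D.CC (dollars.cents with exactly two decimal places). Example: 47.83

After 1 (withdraw($50)): balance=$950.00 total_interest=$0.00
After 2 (deposit($50)): balance=$1000.00 total_interest=$0.00
After 3 (deposit($200)): balance=$1200.00 total_interest=$0.00
After 4 (withdraw($300)): balance=$900.00 total_interest=$0.00
After 5 (year_end (apply 5% annual interest)): balance=$945.00 total_interest=$45.00
After 6 (deposit($200)): balance=$1145.00 total_interest=$45.00

Answer: 45.00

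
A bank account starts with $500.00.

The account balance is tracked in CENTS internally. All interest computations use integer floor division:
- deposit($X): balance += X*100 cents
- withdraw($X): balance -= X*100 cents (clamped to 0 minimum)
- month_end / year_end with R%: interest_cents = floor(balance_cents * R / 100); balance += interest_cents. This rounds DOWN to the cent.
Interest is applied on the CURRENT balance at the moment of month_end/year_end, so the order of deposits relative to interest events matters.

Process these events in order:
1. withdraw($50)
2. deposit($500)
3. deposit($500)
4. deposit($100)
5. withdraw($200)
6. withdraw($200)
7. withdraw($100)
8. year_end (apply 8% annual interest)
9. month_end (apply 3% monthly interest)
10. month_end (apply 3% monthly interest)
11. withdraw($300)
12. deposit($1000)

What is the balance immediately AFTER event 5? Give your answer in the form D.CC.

Answer: 1350.00

Derivation:
After 1 (withdraw($50)): balance=$450.00 total_interest=$0.00
After 2 (deposit($500)): balance=$950.00 total_interest=$0.00
After 3 (deposit($500)): balance=$1450.00 total_interest=$0.00
After 4 (deposit($100)): balance=$1550.00 total_interest=$0.00
After 5 (withdraw($200)): balance=$1350.00 total_interest=$0.00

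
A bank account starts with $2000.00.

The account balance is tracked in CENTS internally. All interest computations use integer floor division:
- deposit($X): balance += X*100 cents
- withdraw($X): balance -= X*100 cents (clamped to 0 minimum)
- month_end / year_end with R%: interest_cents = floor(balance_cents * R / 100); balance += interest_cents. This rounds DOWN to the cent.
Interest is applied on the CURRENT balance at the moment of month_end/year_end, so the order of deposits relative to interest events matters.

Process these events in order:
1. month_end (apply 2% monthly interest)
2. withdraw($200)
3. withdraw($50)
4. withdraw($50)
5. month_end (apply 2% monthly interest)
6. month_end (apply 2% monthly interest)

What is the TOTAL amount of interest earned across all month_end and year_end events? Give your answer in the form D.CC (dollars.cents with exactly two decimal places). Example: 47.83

After 1 (month_end (apply 2% monthly interest)): balance=$2040.00 total_interest=$40.00
After 2 (withdraw($200)): balance=$1840.00 total_interest=$40.00
After 3 (withdraw($50)): balance=$1790.00 total_interest=$40.00
After 4 (withdraw($50)): balance=$1740.00 total_interest=$40.00
After 5 (month_end (apply 2% monthly interest)): balance=$1774.80 total_interest=$74.80
After 6 (month_end (apply 2% monthly interest)): balance=$1810.29 total_interest=$110.29

Answer: 110.29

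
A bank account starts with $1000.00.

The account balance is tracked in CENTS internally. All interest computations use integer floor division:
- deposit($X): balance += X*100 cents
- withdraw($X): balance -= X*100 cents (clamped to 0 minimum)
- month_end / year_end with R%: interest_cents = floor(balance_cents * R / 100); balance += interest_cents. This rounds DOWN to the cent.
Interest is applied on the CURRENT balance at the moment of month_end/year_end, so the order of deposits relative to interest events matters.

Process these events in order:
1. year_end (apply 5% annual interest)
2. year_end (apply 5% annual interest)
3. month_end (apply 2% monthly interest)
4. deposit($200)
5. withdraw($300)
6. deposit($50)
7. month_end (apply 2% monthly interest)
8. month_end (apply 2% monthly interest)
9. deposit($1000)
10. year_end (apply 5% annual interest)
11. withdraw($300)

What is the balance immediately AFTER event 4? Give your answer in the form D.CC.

Answer: 1324.55

Derivation:
After 1 (year_end (apply 5% annual interest)): balance=$1050.00 total_interest=$50.00
After 2 (year_end (apply 5% annual interest)): balance=$1102.50 total_interest=$102.50
After 3 (month_end (apply 2% monthly interest)): balance=$1124.55 total_interest=$124.55
After 4 (deposit($200)): balance=$1324.55 total_interest=$124.55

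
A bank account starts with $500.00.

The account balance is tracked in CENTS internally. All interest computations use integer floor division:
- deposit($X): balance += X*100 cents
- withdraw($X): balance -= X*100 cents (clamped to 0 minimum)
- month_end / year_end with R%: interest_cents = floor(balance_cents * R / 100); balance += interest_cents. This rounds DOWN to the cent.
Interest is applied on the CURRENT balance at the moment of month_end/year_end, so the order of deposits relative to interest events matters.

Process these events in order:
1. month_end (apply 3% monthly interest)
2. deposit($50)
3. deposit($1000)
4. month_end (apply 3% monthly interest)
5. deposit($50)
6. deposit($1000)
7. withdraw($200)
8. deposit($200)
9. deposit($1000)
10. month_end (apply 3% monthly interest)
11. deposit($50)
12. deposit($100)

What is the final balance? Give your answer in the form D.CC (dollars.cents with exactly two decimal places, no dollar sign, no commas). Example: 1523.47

After 1 (month_end (apply 3% monthly interest)): balance=$515.00 total_interest=$15.00
After 2 (deposit($50)): balance=$565.00 total_interest=$15.00
After 3 (deposit($1000)): balance=$1565.00 total_interest=$15.00
After 4 (month_end (apply 3% monthly interest)): balance=$1611.95 total_interest=$61.95
After 5 (deposit($50)): balance=$1661.95 total_interest=$61.95
After 6 (deposit($1000)): balance=$2661.95 total_interest=$61.95
After 7 (withdraw($200)): balance=$2461.95 total_interest=$61.95
After 8 (deposit($200)): balance=$2661.95 total_interest=$61.95
After 9 (deposit($1000)): balance=$3661.95 total_interest=$61.95
After 10 (month_end (apply 3% monthly interest)): balance=$3771.80 total_interest=$171.80
After 11 (deposit($50)): balance=$3821.80 total_interest=$171.80
After 12 (deposit($100)): balance=$3921.80 total_interest=$171.80

Answer: 3921.80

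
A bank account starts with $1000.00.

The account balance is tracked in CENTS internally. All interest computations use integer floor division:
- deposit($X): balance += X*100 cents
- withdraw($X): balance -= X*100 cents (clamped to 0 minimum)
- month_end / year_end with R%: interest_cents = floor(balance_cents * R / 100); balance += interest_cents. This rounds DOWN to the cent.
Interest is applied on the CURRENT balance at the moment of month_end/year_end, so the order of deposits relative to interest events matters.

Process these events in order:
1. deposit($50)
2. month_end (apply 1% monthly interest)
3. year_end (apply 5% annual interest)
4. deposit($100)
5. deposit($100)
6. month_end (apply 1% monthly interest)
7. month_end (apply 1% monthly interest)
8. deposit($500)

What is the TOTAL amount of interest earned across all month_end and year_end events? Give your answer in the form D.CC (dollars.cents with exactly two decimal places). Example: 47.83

Answer: 89.91

Derivation:
After 1 (deposit($50)): balance=$1050.00 total_interest=$0.00
After 2 (month_end (apply 1% monthly interest)): balance=$1060.50 total_interest=$10.50
After 3 (year_end (apply 5% annual interest)): balance=$1113.52 total_interest=$63.52
After 4 (deposit($100)): balance=$1213.52 total_interest=$63.52
After 5 (deposit($100)): balance=$1313.52 total_interest=$63.52
After 6 (month_end (apply 1% monthly interest)): balance=$1326.65 total_interest=$76.65
After 7 (month_end (apply 1% monthly interest)): balance=$1339.91 total_interest=$89.91
After 8 (deposit($500)): balance=$1839.91 total_interest=$89.91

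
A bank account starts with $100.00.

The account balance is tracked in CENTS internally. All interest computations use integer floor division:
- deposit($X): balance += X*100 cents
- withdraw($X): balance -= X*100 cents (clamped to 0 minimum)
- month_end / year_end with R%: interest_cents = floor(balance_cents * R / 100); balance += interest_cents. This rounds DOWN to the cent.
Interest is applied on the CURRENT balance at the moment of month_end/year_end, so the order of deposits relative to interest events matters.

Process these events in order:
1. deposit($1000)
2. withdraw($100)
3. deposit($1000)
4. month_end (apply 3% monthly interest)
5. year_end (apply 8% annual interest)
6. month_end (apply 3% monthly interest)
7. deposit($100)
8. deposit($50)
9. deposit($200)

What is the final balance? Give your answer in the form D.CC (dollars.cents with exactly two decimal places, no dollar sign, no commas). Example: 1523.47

Answer: 2641.54

Derivation:
After 1 (deposit($1000)): balance=$1100.00 total_interest=$0.00
After 2 (withdraw($100)): balance=$1000.00 total_interest=$0.00
After 3 (deposit($1000)): balance=$2000.00 total_interest=$0.00
After 4 (month_end (apply 3% monthly interest)): balance=$2060.00 total_interest=$60.00
After 5 (year_end (apply 8% annual interest)): balance=$2224.80 total_interest=$224.80
After 6 (month_end (apply 3% monthly interest)): balance=$2291.54 total_interest=$291.54
After 7 (deposit($100)): balance=$2391.54 total_interest=$291.54
After 8 (deposit($50)): balance=$2441.54 total_interest=$291.54
After 9 (deposit($200)): balance=$2641.54 total_interest=$291.54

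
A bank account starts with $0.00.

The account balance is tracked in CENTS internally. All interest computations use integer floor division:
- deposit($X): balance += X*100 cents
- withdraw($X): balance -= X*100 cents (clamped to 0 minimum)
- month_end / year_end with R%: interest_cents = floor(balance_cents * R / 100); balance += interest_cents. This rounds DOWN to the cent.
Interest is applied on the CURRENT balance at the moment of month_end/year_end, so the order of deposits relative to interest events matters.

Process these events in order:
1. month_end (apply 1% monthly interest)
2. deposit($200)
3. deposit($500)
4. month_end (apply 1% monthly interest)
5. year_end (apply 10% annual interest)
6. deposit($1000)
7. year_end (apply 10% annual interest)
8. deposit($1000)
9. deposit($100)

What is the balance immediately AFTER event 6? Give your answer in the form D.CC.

After 1 (month_end (apply 1% monthly interest)): balance=$0.00 total_interest=$0.00
After 2 (deposit($200)): balance=$200.00 total_interest=$0.00
After 3 (deposit($500)): balance=$700.00 total_interest=$0.00
After 4 (month_end (apply 1% monthly interest)): balance=$707.00 total_interest=$7.00
After 5 (year_end (apply 10% annual interest)): balance=$777.70 total_interest=$77.70
After 6 (deposit($1000)): balance=$1777.70 total_interest=$77.70

Answer: 1777.70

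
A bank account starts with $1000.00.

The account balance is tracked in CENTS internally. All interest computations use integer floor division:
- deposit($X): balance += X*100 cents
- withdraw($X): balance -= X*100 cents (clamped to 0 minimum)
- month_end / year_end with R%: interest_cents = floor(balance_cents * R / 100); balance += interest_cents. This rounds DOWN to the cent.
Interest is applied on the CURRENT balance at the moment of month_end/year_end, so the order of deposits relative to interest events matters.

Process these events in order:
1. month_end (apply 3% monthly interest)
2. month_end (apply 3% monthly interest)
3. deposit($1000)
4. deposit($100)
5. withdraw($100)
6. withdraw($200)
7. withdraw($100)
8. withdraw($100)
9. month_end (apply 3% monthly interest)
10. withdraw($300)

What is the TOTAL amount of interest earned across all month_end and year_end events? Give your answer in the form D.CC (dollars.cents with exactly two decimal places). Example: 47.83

After 1 (month_end (apply 3% monthly interest)): balance=$1030.00 total_interest=$30.00
After 2 (month_end (apply 3% monthly interest)): balance=$1060.90 total_interest=$60.90
After 3 (deposit($1000)): balance=$2060.90 total_interest=$60.90
After 4 (deposit($100)): balance=$2160.90 total_interest=$60.90
After 5 (withdraw($100)): balance=$2060.90 total_interest=$60.90
After 6 (withdraw($200)): balance=$1860.90 total_interest=$60.90
After 7 (withdraw($100)): balance=$1760.90 total_interest=$60.90
After 8 (withdraw($100)): balance=$1660.90 total_interest=$60.90
After 9 (month_end (apply 3% monthly interest)): balance=$1710.72 total_interest=$110.72
After 10 (withdraw($300)): balance=$1410.72 total_interest=$110.72

Answer: 110.72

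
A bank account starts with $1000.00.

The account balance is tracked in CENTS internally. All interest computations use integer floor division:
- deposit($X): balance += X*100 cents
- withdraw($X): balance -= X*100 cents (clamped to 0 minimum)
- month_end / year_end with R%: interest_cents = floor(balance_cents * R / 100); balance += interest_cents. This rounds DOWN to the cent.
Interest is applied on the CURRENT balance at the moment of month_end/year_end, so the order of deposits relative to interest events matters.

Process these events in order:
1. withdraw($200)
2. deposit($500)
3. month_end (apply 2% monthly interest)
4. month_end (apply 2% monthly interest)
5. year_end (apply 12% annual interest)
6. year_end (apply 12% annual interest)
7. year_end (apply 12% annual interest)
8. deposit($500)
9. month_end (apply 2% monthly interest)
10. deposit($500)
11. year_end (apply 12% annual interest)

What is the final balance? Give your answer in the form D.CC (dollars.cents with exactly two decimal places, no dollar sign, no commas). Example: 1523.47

Answer: 3301.96

Derivation:
After 1 (withdraw($200)): balance=$800.00 total_interest=$0.00
After 2 (deposit($500)): balance=$1300.00 total_interest=$0.00
After 3 (month_end (apply 2% monthly interest)): balance=$1326.00 total_interest=$26.00
After 4 (month_end (apply 2% monthly interest)): balance=$1352.52 total_interest=$52.52
After 5 (year_end (apply 12% annual interest)): balance=$1514.82 total_interest=$214.82
After 6 (year_end (apply 12% annual interest)): balance=$1696.59 total_interest=$396.59
After 7 (year_end (apply 12% annual interest)): balance=$1900.18 total_interest=$600.18
After 8 (deposit($500)): balance=$2400.18 total_interest=$600.18
After 9 (month_end (apply 2% monthly interest)): balance=$2448.18 total_interest=$648.18
After 10 (deposit($500)): balance=$2948.18 total_interest=$648.18
After 11 (year_end (apply 12% annual interest)): balance=$3301.96 total_interest=$1001.96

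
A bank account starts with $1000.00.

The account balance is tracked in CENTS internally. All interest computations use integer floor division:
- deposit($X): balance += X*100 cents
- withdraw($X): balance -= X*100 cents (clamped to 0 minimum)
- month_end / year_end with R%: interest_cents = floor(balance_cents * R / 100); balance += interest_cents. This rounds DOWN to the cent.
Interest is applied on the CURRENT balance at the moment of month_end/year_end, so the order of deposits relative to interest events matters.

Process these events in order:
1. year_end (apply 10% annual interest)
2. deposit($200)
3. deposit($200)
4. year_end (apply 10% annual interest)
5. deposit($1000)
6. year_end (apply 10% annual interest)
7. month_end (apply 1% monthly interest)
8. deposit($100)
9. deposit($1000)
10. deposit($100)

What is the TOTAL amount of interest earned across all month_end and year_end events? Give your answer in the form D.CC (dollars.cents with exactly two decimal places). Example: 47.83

After 1 (year_end (apply 10% annual interest)): balance=$1100.00 total_interest=$100.00
After 2 (deposit($200)): balance=$1300.00 total_interest=$100.00
After 3 (deposit($200)): balance=$1500.00 total_interest=$100.00
After 4 (year_end (apply 10% annual interest)): balance=$1650.00 total_interest=$250.00
After 5 (deposit($1000)): balance=$2650.00 total_interest=$250.00
After 6 (year_end (apply 10% annual interest)): balance=$2915.00 total_interest=$515.00
After 7 (month_end (apply 1% monthly interest)): balance=$2944.15 total_interest=$544.15
After 8 (deposit($100)): balance=$3044.15 total_interest=$544.15
After 9 (deposit($1000)): balance=$4044.15 total_interest=$544.15
After 10 (deposit($100)): balance=$4144.15 total_interest=$544.15

Answer: 544.15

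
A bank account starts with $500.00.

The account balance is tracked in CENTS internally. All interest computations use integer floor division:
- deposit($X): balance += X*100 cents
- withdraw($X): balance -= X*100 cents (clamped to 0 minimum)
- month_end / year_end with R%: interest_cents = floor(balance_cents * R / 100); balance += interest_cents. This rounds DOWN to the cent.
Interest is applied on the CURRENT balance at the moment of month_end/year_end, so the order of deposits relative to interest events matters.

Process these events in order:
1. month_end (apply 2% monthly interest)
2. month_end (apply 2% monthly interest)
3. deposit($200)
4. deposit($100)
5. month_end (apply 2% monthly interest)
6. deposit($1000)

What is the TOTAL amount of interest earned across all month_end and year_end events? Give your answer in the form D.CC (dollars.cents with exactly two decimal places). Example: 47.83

Answer: 36.60

Derivation:
After 1 (month_end (apply 2% monthly interest)): balance=$510.00 total_interest=$10.00
After 2 (month_end (apply 2% monthly interest)): balance=$520.20 total_interest=$20.20
After 3 (deposit($200)): balance=$720.20 total_interest=$20.20
After 4 (deposit($100)): balance=$820.20 total_interest=$20.20
After 5 (month_end (apply 2% monthly interest)): balance=$836.60 total_interest=$36.60
After 6 (deposit($1000)): balance=$1836.60 total_interest=$36.60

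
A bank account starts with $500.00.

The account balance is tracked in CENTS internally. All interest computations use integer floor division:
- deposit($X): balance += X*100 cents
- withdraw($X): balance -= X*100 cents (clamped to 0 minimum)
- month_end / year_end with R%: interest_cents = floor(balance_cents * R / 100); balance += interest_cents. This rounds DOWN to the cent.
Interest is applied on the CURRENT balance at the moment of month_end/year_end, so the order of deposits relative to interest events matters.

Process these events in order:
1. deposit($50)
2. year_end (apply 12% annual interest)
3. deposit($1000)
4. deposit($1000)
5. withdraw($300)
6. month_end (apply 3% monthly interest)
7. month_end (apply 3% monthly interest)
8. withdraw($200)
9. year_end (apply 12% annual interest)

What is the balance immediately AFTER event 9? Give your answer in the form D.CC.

Answer: 2527.88

Derivation:
After 1 (deposit($50)): balance=$550.00 total_interest=$0.00
After 2 (year_end (apply 12% annual interest)): balance=$616.00 total_interest=$66.00
After 3 (deposit($1000)): balance=$1616.00 total_interest=$66.00
After 4 (deposit($1000)): balance=$2616.00 total_interest=$66.00
After 5 (withdraw($300)): balance=$2316.00 total_interest=$66.00
After 6 (month_end (apply 3% monthly interest)): balance=$2385.48 total_interest=$135.48
After 7 (month_end (apply 3% monthly interest)): balance=$2457.04 total_interest=$207.04
After 8 (withdraw($200)): balance=$2257.04 total_interest=$207.04
After 9 (year_end (apply 12% annual interest)): balance=$2527.88 total_interest=$477.88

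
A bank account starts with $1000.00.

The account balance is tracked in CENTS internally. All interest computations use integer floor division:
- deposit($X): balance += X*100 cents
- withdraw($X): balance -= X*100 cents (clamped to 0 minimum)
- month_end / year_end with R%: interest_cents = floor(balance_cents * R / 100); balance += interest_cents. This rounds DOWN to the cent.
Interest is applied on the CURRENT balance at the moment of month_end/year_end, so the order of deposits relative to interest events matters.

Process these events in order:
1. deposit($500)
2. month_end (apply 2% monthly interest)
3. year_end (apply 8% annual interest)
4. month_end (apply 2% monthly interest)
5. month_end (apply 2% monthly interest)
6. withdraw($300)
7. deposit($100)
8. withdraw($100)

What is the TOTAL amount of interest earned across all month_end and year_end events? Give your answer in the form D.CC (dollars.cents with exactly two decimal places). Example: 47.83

After 1 (deposit($500)): balance=$1500.00 total_interest=$0.00
After 2 (month_end (apply 2% monthly interest)): balance=$1530.00 total_interest=$30.00
After 3 (year_end (apply 8% annual interest)): balance=$1652.40 total_interest=$152.40
After 4 (month_end (apply 2% monthly interest)): balance=$1685.44 total_interest=$185.44
After 5 (month_end (apply 2% monthly interest)): balance=$1719.14 total_interest=$219.14
After 6 (withdraw($300)): balance=$1419.14 total_interest=$219.14
After 7 (deposit($100)): balance=$1519.14 total_interest=$219.14
After 8 (withdraw($100)): balance=$1419.14 total_interest=$219.14

Answer: 219.14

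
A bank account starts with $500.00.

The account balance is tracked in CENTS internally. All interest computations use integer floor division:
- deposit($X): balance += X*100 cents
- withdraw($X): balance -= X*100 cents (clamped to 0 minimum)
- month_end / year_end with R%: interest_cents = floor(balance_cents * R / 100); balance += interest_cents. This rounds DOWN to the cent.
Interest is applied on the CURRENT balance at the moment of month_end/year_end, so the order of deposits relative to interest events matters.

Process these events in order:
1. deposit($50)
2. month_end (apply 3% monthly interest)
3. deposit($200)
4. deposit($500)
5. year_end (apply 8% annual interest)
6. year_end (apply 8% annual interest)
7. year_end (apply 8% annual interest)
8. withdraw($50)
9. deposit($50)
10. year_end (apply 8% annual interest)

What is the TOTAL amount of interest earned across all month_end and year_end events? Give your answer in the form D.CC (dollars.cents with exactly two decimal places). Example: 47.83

Answer: 473.04

Derivation:
After 1 (deposit($50)): balance=$550.00 total_interest=$0.00
After 2 (month_end (apply 3% monthly interest)): balance=$566.50 total_interest=$16.50
After 3 (deposit($200)): balance=$766.50 total_interest=$16.50
After 4 (deposit($500)): balance=$1266.50 total_interest=$16.50
After 5 (year_end (apply 8% annual interest)): balance=$1367.82 total_interest=$117.82
After 6 (year_end (apply 8% annual interest)): balance=$1477.24 total_interest=$227.24
After 7 (year_end (apply 8% annual interest)): balance=$1595.41 total_interest=$345.41
After 8 (withdraw($50)): balance=$1545.41 total_interest=$345.41
After 9 (deposit($50)): balance=$1595.41 total_interest=$345.41
After 10 (year_end (apply 8% annual interest)): balance=$1723.04 total_interest=$473.04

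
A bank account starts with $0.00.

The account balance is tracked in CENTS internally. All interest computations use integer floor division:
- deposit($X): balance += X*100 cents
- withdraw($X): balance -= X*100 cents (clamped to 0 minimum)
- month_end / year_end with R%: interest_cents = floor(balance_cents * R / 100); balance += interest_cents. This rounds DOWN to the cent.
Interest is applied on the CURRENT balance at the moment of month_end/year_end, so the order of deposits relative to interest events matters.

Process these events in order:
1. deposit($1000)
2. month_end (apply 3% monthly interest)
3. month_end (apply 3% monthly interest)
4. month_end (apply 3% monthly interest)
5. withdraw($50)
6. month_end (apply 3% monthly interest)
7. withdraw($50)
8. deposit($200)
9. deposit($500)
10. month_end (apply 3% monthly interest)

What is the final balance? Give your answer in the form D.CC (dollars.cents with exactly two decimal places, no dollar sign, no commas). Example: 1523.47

Answer: 1775.72

Derivation:
After 1 (deposit($1000)): balance=$1000.00 total_interest=$0.00
After 2 (month_end (apply 3% monthly interest)): balance=$1030.00 total_interest=$30.00
After 3 (month_end (apply 3% monthly interest)): balance=$1060.90 total_interest=$60.90
After 4 (month_end (apply 3% monthly interest)): balance=$1092.72 total_interest=$92.72
After 5 (withdraw($50)): balance=$1042.72 total_interest=$92.72
After 6 (month_end (apply 3% monthly interest)): balance=$1074.00 total_interest=$124.00
After 7 (withdraw($50)): balance=$1024.00 total_interest=$124.00
After 8 (deposit($200)): balance=$1224.00 total_interest=$124.00
After 9 (deposit($500)): balance=$1724.00 total_interest=$124.00
After 10 (month_end (apply 3% monthly interest)): balance=$1775.72 total_interest=$175.72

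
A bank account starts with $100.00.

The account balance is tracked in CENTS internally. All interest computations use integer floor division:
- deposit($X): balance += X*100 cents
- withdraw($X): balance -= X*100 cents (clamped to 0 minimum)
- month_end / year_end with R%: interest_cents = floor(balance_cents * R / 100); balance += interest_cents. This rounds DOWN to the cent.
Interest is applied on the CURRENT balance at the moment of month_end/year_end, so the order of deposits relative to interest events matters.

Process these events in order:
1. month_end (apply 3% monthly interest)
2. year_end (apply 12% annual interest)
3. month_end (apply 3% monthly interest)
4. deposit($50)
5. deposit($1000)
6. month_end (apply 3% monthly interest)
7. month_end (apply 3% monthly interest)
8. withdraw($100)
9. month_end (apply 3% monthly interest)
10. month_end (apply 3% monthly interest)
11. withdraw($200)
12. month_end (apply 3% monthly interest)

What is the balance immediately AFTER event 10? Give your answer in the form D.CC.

Answer: 1209.40

Derivation:
After 1 (month_end (apply 3% monthly interest)): balance=$103.00 total_interest=$3.00
After 2 (year_end (apply 12% annual interest)): balance=$115.36 total_interest=$15.36
After 3 (month_end (apply 3% monthly interest)): balance=$118.82 total_interest=$18.82
After 4 (deposit($50)): balance=$168.82 total_interest=$18.82
After 5 (deposit($1000)): balance=$1168.82 total_interest=$18.82
After 6 (month_end (apply 3% monthly interest)): balance=$1203.88 total_interest=$53.88
After 7 (month_end (apply 3% monthly interest)): balance=$1239.99 total_interest=$89.99
After 8 (withdraw($100)): balance=$1139.99 total_interest=$89.99
After 9 (month_end (apply 3% monthly interest)): balance=$1174.18 total_interest=$124.18
After 10 (month_end (apply 3% monthly interest)): balance=$1209.40 total_interest=$159.40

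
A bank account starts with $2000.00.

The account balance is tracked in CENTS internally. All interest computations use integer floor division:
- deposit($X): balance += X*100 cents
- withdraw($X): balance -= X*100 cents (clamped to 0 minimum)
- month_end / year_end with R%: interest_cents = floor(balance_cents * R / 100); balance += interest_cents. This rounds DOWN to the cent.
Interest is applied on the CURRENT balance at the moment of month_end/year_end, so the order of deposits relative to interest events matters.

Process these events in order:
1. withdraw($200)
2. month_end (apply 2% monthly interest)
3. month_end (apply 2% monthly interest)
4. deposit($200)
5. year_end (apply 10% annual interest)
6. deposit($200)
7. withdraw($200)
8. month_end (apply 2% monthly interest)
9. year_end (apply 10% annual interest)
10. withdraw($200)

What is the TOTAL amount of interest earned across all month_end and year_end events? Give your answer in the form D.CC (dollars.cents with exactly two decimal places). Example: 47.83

Answer: 558.13

Derivation:
After 1 (withdraw($200)): balance=$1800.00 total_interest=$0.00
After 2 (month_end (apply 2% monthly interest)): balance=$1836.00 total_interest=$36.00
After 3 (month_end (apply 2% monthly interest)): balance=$1872.72 total_interest=$72.72
After 4 (deposit($200)): balance=$2072.72 total_interest=$72.72
After 5 (year_end (apply 10% annual interest)): balance=$2279.99 total_interest=$279.99
After 6 (deposit($200)): balance=$2479.99 total_interest=$279.99
After 7 (withdraw($200)): balance=$2279.99 total_interest=$279.99
After 8 (month_end (apply 2% monthly interest)): balance=$2325.58 total_interest=$325.58
After 9 (year_end (apply 10% annual interest)): balance=$2558.13 total_interest=$558.13
After 10 (withdraw($200)): balance=$2358.13 total_interest=$558.13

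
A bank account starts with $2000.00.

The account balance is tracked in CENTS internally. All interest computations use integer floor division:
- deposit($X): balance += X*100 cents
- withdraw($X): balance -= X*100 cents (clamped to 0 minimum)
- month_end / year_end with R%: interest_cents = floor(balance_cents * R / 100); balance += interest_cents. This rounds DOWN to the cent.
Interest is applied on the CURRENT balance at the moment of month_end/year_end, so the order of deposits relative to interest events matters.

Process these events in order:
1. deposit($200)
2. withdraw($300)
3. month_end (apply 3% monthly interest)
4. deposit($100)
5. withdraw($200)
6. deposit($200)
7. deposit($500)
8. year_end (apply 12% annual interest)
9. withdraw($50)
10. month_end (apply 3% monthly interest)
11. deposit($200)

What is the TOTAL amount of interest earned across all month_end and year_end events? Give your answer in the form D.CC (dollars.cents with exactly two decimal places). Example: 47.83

After 1 (deposit($200)): balance=$2200.00 total_interest=$0.00
After 2 (withdraw($300)): balance=$1900.00 total_interest=$0.00
After 3 (month_end (apply 3% monthly interest)): balance=$1957.00 total_interest=$57.00
After 4 (deposit($100)): balance=$2057.00 total_interest=$57.00
After 5 (withdraw($200)): balance=$1857.00 total_interest=$57.00
After 6 (deposit($200)): balance=$2057.00 total_interest=$57.00
After 7 (deposit($500)): balance=$2557.00 total_interest=$57.00
After 8 (year_end (apply 12% annual interest)): balance=$2863.84 total_interest=$363.84
After 9 (withdraw($50)): balance=$2813.84 total_interest=$363.84
After 10 (month_end (apply 3% monthly interest)): balance=$2898.25 total_interest=$448.25
After 11 (deposit($200)): balance=$3098.25 total_interest=$448.25

Answer: 448.25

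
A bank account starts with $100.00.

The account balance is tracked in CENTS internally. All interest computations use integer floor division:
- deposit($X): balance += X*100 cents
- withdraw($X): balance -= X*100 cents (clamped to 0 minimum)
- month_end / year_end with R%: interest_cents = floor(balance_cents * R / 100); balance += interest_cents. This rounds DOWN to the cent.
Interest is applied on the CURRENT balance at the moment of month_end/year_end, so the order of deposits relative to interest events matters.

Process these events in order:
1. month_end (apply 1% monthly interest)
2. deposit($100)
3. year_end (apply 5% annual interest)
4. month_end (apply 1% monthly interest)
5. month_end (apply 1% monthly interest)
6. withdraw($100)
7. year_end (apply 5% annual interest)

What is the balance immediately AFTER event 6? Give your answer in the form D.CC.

After 1 (month_end (apply 1% monthly interest)): balance=$101.00 total_interest=$1.00
After 2 (deposit($100)): balance=$201.00 total_interest=$1.00
After 3 (year_end (apply 5% annual interest)): balance=$211.05 total_interest=$11.05
After 4 (month_end (apply 1% monthly interest)): balance=$213.16 total_interest=$13.16
After 5 (month_end (apply 1% monthly interest)): balance=$215.29 total_interest=$15.29
After 6 (withdraw($100)): balance=$115.29 total_interest=$15.29

Answer: 115.29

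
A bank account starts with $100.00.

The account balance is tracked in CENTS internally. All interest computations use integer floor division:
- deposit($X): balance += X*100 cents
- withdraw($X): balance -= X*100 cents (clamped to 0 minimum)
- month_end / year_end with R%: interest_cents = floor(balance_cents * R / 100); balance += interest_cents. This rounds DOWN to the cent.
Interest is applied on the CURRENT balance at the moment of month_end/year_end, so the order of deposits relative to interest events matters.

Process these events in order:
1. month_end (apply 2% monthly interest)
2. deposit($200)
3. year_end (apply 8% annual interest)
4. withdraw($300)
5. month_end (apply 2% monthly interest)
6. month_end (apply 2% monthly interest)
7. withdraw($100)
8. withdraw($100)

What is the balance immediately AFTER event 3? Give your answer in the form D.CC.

After 1 (month_end (apply 2% monthly interest)): balance=$102.00 total_interest=$2.00
After 2 (deposit($200)): balance=$302.00 total_interest=$2.00
After 3 (year_end (apply 8% annual interest)): balance=$326.16 total_interest=$26.16

Answer: 326.16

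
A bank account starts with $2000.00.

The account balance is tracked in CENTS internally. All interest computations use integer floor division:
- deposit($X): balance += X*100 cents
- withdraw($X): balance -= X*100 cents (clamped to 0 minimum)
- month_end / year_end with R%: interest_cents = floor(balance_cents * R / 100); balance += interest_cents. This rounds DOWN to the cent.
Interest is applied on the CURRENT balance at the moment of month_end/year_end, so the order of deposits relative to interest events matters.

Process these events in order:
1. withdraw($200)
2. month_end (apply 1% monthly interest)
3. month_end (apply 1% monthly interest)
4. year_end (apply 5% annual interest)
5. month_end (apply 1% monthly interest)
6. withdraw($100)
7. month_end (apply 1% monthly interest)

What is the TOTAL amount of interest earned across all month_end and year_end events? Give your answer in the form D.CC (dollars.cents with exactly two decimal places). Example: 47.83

After 1 (withdraw($200)): balance=$1800.00 total_interest=$0.00
After 2 (month_end (apply 1% monthly interest)): balance=$1818.00 total_interest=$18.00
After 3 (month_end (apply 1% monthly interest)): balance=$1836.18 total_interest=$36.18
After 4 (year_end (apply 5% annual interest)): balance=$1927.98 total_interest=$127.98
After 5 (month_end (apply 1% monthly interest)): balance=$1947.25 total_interest=$147.25
After 6 (withdraw($100)): balance=$1847.25 total_interest=$147.25
After 7 (month_end (apply 1% monthly interest)): balance=$1865.72 total_interest=$165.72

Answer: 165.72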